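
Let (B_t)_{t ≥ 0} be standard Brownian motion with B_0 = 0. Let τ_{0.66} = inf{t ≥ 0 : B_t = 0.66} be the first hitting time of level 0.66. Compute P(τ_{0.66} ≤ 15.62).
P(τ_{0.66} ≤ 15.62) = 2(1 − Φ(0.66/√15.62)) = 2(1 − Φ(0.1670)) ≈ 0.8674

By the reflection principle for standard BM, P(τ_b ≤ t) = 2 · P(B_t ≥ b). Since B_t ~ N(0, t), P(B_t ≥ 0.66) = 1 − Φ(0.66/√t) = 1 − Φ(0.66/√15.62) = 1 − Φ(0.1670) ≈ 0.43369. Doubling: P(τ_{0.66} ≤ 15.62) ≈ 2 · 0.43369 = 0.86738 ≈ 0.8674.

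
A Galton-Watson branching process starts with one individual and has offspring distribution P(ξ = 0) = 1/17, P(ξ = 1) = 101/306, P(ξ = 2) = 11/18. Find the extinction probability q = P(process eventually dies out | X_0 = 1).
q = 18/187

The pgf is f(s) = 1/17 + 101/306·s + 11/18·s². The extinction probability q is the smallest fixed point of f in [0, 1]. Setting s = f(s):
  11/18·s² + (101/306 − 1)·s + 1/17 = 0
  11/18·s² − (1/17 + 11/18)·s + 1/17 = 0
which factors as (s − 1)·(11/18·s − 1/17) = 0, giving roots s = 1 and s = (1/17)/(11/18) = 18/187.
Mean offspring μ = 101/306 + 2·11/18 = 475/306 > 1 (supercritical), so q < 1. The extinction probability is the smaller root: q = (1/17)/(11/18) = 18/187.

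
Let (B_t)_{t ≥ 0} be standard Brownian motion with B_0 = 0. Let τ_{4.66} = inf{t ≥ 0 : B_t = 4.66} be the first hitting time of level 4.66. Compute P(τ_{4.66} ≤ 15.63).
P(τ_{4.66} ≤ 15.63) = 2(1 − Φ(4.66/√15.63)) = 2(1 − Φ(1.1787)) ≈ 0.2385

By the reflection principle for standard BM, P(τ_b ≤ t) = 2 · P(B_t ≥ b). Since B_t ~ N(0, t), P(B_t ≥ 4.66) = 1 − Φ(4.66/√t) = 1 − Φ(4.66/√15.63) = 1 − Φ(1.1787) ≈ 0.11926. Doubling: P(τ_{4.66} ≤ 15.63) ≈ 2 · 0.11926 = 0.23852 ≈ 0.2385.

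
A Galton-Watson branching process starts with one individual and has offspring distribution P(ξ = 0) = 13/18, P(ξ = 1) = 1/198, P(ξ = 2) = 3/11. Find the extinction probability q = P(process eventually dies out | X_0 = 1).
q = 1

Mean offspring μ = 0·13/18 + 1·1/198 + 2·3/11 = 109/198 ≤ 1. For μ ≤ 1 with offspring not concentrated at 1, the Galton-Watson process goes extinct almost surely, so q = 1.
(Algebraic check: The pgf is f(s) = 13/18 + 1/198·s + 3/11·s². The extinction probability q is the smallest fixed point of f in [0, 1]. Setting s = f(s):
  3/11·s² + (1/198 − 1)·s + 13/18 = 0
  3/11·s² − (13/18 + 3/11)·s + 13/18 = 0
which factors as (s − 1)·(3/11·s − 13/18) = 0, giving roots s = 1 and s = (13/18)/(3/11) = 143/54. Since 143/54 ≥ 1, the smallest root in [0, 1] is s = 1.)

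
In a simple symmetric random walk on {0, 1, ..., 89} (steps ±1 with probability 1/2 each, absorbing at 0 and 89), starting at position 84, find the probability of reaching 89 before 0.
P(hit 89 before 0) = 84/89

Let u_k = P(hit 89 before 0 | start at k). Then u_0 = 0, u_89 = 1, and u_k = u_{k-1}/2 + u_{k+1}/2 for 1 ≤ k ≤ 88. This harmonic recurrence is solved by u_k = k/89, giving u_84 = 84/89.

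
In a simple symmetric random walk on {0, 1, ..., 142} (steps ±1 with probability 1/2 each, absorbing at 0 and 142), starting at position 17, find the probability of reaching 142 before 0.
P(hit 142 before 0) = 17/142

Let u_k = P(hit 142 before 0 | start at k). Then u_0 = 0, u_142 = 1, and u_k = u_{k-1}/2 + u_{k+1}/2 for 1 ≤ k ≤ 141. This harmonic recurrence is solved by u_k = k/142, giving u_17 = 17/142.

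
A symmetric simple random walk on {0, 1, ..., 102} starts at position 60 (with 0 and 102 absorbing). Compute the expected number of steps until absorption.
E[τ | X_0 = 60] = 2520

Let v_k = E[τ | X_0 = k]. Boundary: v_0 = v_102 = 0. Recurrence: v_k = 1 + (v_{k-1} + v_{k+1})/2 for 1 ≤ k ≤ 101. The particular solution to v_k − (v_{k-1} + v_{k+1})/2 = 1 is v_k = −k^2. Adding homogeneous solution A + B k and matching boundaries gives v_k = k (102 − k). Substituting k = 60: v_60 = 60 · 42 = 2520.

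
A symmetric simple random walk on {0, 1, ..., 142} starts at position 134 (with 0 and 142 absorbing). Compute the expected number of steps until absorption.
E[τ | X_0 = 134] = 1072

Let v_k = E[τ | X_0 = k]. Boundary: v_0 = v_142 = 0. Recurrence: v_k = 1 + (v_{k-1} + v_{k+1})/2 for 1 ≤ k ≤ 141. The particular solution to v_k − (v_{k-1} + v_{k+1})/2 = 1 is v_k = −k^2. Adding homogeneous solution A + B k and matching boundaries gives v_k = k (142 − k). Substituting k = 134: v_134 = 134 · 8 = 1072.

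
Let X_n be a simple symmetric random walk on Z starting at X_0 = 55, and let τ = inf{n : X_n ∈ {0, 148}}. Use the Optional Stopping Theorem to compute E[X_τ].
E[X_τ] = 55

X_n is a martingale and τ is a bounded-mean stopping time (indeed τ is finite a.s. with bounded expectation since the walk is in a bounded region). By the OST, E[X_τ] = E[X_0] = 55. Equivalently: E[X_τ] = 148 · P(hit 148 first) + 0 · P(hit 0 first) = 148 · (55/148) = 55.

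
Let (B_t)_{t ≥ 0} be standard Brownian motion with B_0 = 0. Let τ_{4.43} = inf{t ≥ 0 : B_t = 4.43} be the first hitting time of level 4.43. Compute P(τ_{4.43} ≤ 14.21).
P(τ_{4.43} ≤ 14.21) = 2(1 − Φ(4.43/√14.21)) = 2(1 − Φ(1.1752)) ≈ 0.2399

By the reflection principle for standard BM, P(τ_b ≤ t) = 2 · P(B_t ≥ b). Since B_t ~ N(0, t), P(B_t ≥ 4.43) = 1 − Φ(4.43/√t) = 1 − Φ(4.43/√14.21) = 1 − Φ(1.1752) ≈ 0.11996. Doubling: P(τ_{4.43} ≤ 14.21) ≈ 2 · 0.11996 = 0.23992 ≈ 0.2399.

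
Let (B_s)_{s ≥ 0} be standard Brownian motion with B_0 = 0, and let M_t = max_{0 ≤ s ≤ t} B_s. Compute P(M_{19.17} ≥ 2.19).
P(M_{19.17} ≥ 2.19) = 2·P(B_{19.17} ≥ 2.19) = 2(1 − Φ(2.19/√19.17)) ≈ 0.6169

By the reflection principle for Brownian motion, P(M_t ≥ a) = 2 · P(B_t ≥ a) for a ≥ 0. Since B_t ~ N(0, t), P(B_t ≥ 2.19) = 1 − Φ(2.19/√t) = 1 − Φ(2.19/√19.17) = 1 − Φ(0.5002). So
  P(M_{19.17} ≥ 2.19) = 2(1 − Φ(0.5002)) ≈ 0.6169.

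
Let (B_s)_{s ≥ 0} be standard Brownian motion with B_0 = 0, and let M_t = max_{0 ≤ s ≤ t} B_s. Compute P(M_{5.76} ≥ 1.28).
P(M_{5.76} ≥ 1.28) = 2·P(B_{5.76} ≥ 1.28) = 2(1 − Φ(1.28/√5.76)) ≈ 0.5938

By the reflection principle for Brownian motion, P(M_t ≥ a) = 2 · P(B_t ≥ a) for a ≥ 0. Since B_t ~ N(0, t), P(B_t ≥ 1.28) = 1 − Φ(1.28/√t) = 1 − Φ(1.28/√5.76) = 1 − Φ(0.5333). So
  P(M_{5.76} ≥ 1.28) = 2(1 − Φ(0.5333)) ≈ 0.5938.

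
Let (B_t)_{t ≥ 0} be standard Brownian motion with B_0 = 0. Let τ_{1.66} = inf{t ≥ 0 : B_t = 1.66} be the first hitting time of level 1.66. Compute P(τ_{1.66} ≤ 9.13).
P(τ_{1.66} ≤ 9.13) = 2(1 − Φ(1.66/√9.13)) = 2(1 − Φ(0.5494)) ≈ 0.5827

By the reflection principle for standard BM, P(τ_b ≤ t) = 2 · P(B_t ≥ b). Since B_t ~ N(0, t), P(B_t ≥ 1.66) = 1 − Φ(1.66/√t) = 1 − Φ(1.66/√9.13) = 1 − Φ(0.5494) ≈ 0.29137. Doubling: P(τ_{1.66} ≤ 9.13) ≈ 2 · 0.29137 = 0.58274 ≈ 0.5827.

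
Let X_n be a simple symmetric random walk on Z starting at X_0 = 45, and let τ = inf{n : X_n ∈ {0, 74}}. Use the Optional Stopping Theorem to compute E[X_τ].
E[X_τ] = 45

X_n is a martingale and τ is a bounded-mean stopping time (indeed τ is finite a.s. with bounded expectation since the walk is in a bounded region). By the OST, E[X_τ] = E[X_0] = 45. Equivalently: E[X_τ] = 74 · P(hit 74 first) + 0 · P(hit 0 first) = 74 · (45/74) = 45.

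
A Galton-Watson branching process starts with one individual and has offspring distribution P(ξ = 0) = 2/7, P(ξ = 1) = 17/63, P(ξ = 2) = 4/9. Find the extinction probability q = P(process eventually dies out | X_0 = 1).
q = 9/14

The pgf is f(s) = 2/7 + 17/63·s + 4/9·s². The extinction probability q is the smallest fixed point of f in [0, 1]. Setting s = f(s):
  4/9·s² + (17/63 − 1)·s + 2/7 = 0
  4/9·s² − (2/7 + 4/9)·s + 2/7 = 0
which factors as (s − 1)·(4/9·s − 2/7) = 0, giving roots s = 1 and s = (2/7)/(4/9) = 9/14.
Mean offspring μ = 17/63 + 2·4/9 = 73/63 > 1 (supercritical), so q < 1. The extinction probability is the smaller root: q = (2/7)/(4/9) = 9/14.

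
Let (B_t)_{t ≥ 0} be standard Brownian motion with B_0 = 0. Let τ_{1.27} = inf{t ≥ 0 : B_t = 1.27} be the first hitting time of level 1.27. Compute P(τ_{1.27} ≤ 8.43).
P(τ_{1.27} ≤ 8.43) = 2(1 − Φ(1.27/√8.43)) = 2(1 − Φ(0.4374)) ≈ 0.6618

By the reflection principle for standard BM, P(τ_b ≤ t) = 2 · P(B_t ≥ b). Since B_t ~ N(0, t), P(B_t ≥ 1.27) = 1 − Φ(1.27/√t) = 1 − Φ(1.27/√8.43) = 1 − Φ(0.4374) ≈ 0.33091. Doubling: P(τ_{1.27} ≤ 8.43) ≈ 2 · 0.33091 = 0.66182 ≈ 0.6618.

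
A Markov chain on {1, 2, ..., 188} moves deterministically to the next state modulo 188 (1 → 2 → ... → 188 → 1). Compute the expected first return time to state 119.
E[T_119 | X_0 = 119] = 188

The chain cycles deterministically, so starting at state 119 it returns in exactly 188 steps. Equivalently, the stationary distribution is uniform π_j = 1/188 for every state j, so by Kac's formula E[T_119] = 1/π_119 = 188.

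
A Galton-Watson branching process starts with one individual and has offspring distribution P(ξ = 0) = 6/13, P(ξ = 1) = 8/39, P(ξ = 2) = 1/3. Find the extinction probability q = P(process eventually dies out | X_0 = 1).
q = 1

Mean offspring μ = 0·6/13 + 1·8/39 + 2·1/3 = 34/39 ≤ 1. For μ ≤ 1 with offspring not concentrated at 1, the Galton-Watson process goes extinct almost surely, so q = 1.
(Algebraic check: The pgf is f(s) = 6/13 + 8/39·s + 1/3·s². The extinction probability q is the smallest fixed point of f in [0, 1]. Setting s = f(s):
  1/3·s² + (8/39 − 1)·s + 6/13 = 0
  1/3·s² − (6/13 + 1/3)·s + 6/13 = 0
which factors as (s − 1)·(1/3·s − 6/13) = 0, giving roots s = 1 and s = (6/13)/(1/3) = 18/13. Since 18/13 ≥ 1, the smallest root in [0, 1] is s = 1.)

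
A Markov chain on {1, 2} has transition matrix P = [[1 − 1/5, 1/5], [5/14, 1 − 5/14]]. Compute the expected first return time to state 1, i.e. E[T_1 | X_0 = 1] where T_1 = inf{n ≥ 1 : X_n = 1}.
E[T_1 | X_0 = 1] = 1/π_1 = 39/25

For an irreducible recurrent Markov chain with stationary distribution π, E[T_i | X_0 = i] = 1/π_i (Kac's formula). Here π_1 = (5/14)/(1/5 + 5/14) = (5/14)/(39/70) = 25/39, so E[T_1 | X_0 = 1] = 1/π_1 = (1/5 + 5/14)/(5/14) = (39/70)/(5/14) = 39/25.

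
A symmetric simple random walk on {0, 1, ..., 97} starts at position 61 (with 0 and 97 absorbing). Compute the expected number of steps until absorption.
E[τ | X_0 = 61] = 2196

Let v_k = E[τ | X_0 = k]. Boundary: v_0 = v_97 = 0. Recurrence: v_k = 1 + (v_{k-1} + v_{k+1})/2 for 1 ≤ k ≤ 96. The particular solution to v_k − (v_{k-1} + v_{k+1})/2 = 1 is v_k = −k^2. Adding homogeneous solution A + B k and matching boundaries gives v_k = k (97 − k). Substituting k = 61: v_61 = 61 · 36 = 2196.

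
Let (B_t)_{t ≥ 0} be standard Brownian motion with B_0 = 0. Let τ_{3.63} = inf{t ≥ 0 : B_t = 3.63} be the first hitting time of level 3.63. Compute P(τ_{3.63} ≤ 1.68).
P(τ_{3.63} ≤ 1.68) = 2(1 − Φ(3.63/√1.68)) = 2(1 − Φ(2.8006)) ≈ 0.0051

By the reflection principle for standard BM, P(τ_b ≤ t) = 2 · P(B_t ≥ b). Since B_t ~ N(0, t), P(B_t ≥ 3.63) = 1 − Φ(3.63/√t) = 1 − Φ(3.63/√1.68) = 1 − Φ(2.8006) ≈ 0.00255. Doubling: P(τ_{3.63} ≤ 1.68) ≈ 2 · 0.00255 = 0.00510 ≈ 0.0051.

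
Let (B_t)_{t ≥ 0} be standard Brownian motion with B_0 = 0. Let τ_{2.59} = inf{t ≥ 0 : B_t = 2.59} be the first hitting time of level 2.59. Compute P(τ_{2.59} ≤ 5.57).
P(τ_{2.59} ≤ 5.57) = 2(1 − Φ(2.59/√5.57)) = 2(1 − Φ(1.0974)) ≈ 0.2725

By the reflection principle for standard BM, P(τ_b ≤ t) = 2 · P(B_t ≥ b). Since B_t ~ N(0, t), P(B_t ≥ 2.59) = 1 − Φ(2.59/√t) = 1 − Φ(2.59/√5.57) = 1 − Φ(1.0974) ≈ 0.13623. Doubling: P(τ_{2.59} ≤ 5.57) ≈ 2 · 0.13623 = 0.27246 ≈ 0.2725.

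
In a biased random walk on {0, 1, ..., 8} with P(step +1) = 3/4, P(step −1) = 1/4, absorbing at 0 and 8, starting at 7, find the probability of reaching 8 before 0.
P(hit 8 before 0) = (1 − (1/3)^7) / (1 − (1/3)^8) = 3279/3280

Let u_k denote P(reach 8 before 0 | start at k). Boundary: u_0 = 0, u_8 = 1. Recurrence: u_k = 3/4·u_{k+1} + 1/4·u_{k-1} for 1 ≤ k ≤ 7. Try u_k = A + B·r^k with r = q/p = (1/4)/(3/4) = 1/3. Substitution satisfies the recurrence; boundary conditions give:
  u_k = (1 − r^k) / (1 − r^N) = (1 − (1/3)^7) / (1 − (1/3)^8) = 3279/3280.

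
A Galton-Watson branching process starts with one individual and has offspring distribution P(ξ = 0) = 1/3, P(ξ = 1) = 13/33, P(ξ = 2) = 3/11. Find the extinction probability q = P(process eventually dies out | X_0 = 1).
q = 1

Mean offspring μ = 0·1/3 + 1·13/33 + 2·3/11 = 31/33 ≤ 1. For μ ≤ 1 with offspring not concentrated at 1, the Galton-Watson process goes extinct almost surely, so q = 1.
(Algebraic check: The pgf is f(s) = 1/3 + 13/33·s + 3/11·s². The extinction probability q is the smallest fixed point of f in [0, 1]. Setting s = f(s):
  3/11·s² + (13/33 − 1)·s + 1/3 = 0
  3/11·s² − (1/3 + 3/11)·s + 1/3 = 0
which factors as (s − 1)·(3/11·s − 1/3) = 0, giving roots s = 1 and s = (1/3)/(3/11) = 11/9. Since 11/9 ≥ 1, the smallest root in [0, 1] is s = 1.)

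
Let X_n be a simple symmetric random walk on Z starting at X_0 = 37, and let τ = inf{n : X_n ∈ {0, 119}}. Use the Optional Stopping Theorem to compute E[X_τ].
E[X_τ] = 37

X_n is a martingale and τ is a bounded-mean stopping time (indeed τ is finite a.s. with bounded expectation since the walk is in a bounded region). By the OST, E[X_τ] = E[X_0] = 37. Equivalently: E[X_τ] = 119 · P(hit 119 first) + 0 · P(hit 0 first) = 119 · (37/119) = 37.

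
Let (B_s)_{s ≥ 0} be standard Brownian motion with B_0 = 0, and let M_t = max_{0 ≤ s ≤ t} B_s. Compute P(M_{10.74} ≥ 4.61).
P(M_{10.74} ≥ 4.61) = 2·P(B_{10.74} ≥ 4.61) = 2(1 − Φ(4.61/√10.74)) ≈ 0.1595

By the reflection principle for Brownian motion, P(M_t ≥ a) = 2 · P(B_t ≥ a) for a ≥ 0. Since B_t ~ N(0, t), P(B_t ≥ 4.61) = 1 − Φ(4.61/√t) = 1 − Φ(4.61/√10.74) = 1 − Φ(1.4067). So
  P(M_{10.74} ≥ 4.61) = 2(1 − Φ(1.4067)) ≈ 0.1595.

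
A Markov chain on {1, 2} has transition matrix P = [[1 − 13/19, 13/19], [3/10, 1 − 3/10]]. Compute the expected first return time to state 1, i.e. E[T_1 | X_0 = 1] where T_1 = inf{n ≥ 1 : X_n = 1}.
E[T_1 | X_0 = 1] = 1/π_1 = 187/57

For an irreducible recurrent Markov chain with stationary distribution π, E[T_i | X_0 = i] = 1/π_i (Kac's formula). Here π_1 = (3/10)/(13/19 + 3/10) = (3/10)/(187/190) = 57/187, so E[T_1 | X_0 = 1] = 1/π_1 = (13/19 + 3/10)/(3/10) = (187/190)/(3/10) = 187/57.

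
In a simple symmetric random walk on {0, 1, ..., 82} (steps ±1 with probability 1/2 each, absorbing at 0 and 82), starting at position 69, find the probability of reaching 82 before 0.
P(hit 82 before 0) = 69/82

Let u_k = P(hit 82 before 0 | start at k). Then u_0 = 0, u_82 = 1, and u_k = u_{k-1}/2 + u_{k+1}/2 for 1 ≤ k ≤ 81. This harmonic recurrence is solved by u_k = k/82, giving u_69 = 69/82.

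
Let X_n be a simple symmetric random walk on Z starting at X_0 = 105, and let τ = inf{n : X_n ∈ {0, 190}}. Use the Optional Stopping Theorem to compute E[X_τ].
E[X_τ] = 105

X_n is a martingale and τ is a bounded-mean stopping time (indeed τ is finite a.s. with bounded expectation since the walk is in a bounded region). By the OST, E[X_τ] = E[X_0] = 105. Equivalently: E[X_τ] = 190 · P(hit 190 first) + 0 · P(hit 0 first) = 190 · (105/190) = 105.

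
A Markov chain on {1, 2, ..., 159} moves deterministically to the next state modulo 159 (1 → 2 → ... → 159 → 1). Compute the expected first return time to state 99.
E[T_99 | X_0 = 99] = 159

The chain cycles deterministically, so starting at state 99 it returns in exactly 159 steps. Equivalently, the stationary distribution is uniform π_j = 1/159 for every state j, so by Kac's formula E[T_99] = 1/π_99 = 159.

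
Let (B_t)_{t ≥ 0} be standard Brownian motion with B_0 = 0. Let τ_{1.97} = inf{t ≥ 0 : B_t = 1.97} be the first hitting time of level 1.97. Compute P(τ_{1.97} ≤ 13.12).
P(τ_{1.97} ≤ 13.12) = 2(1 − Φ(1.97/√13.12)) = 2(1 − Φ(0.5439)) ≈ 0.5865

By the reflection principle for standard BM, P(τ_b ≤ t) = 2 · P(B_t ≥ b). Since B_t ~ N(0, t), P(B_t ≥ 1.97) = 1 − Φ(1.97/√t) = 1 − Φ(1.97/√13.12) = 1 − Φ(0.5439) ≈ 0.29326. Doubling: P(τ_{1.97} ≤ 13.12) ≈ 2 · 0.29326 = 0.58652 ≈ 0.5865.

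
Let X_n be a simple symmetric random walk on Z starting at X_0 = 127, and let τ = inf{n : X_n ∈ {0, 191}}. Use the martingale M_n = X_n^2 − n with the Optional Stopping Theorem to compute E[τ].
E[τ] = 8128

M_n = X_n^2 − n is a martingale (since E[X_{n+1}^2 | F_n] = X_n^2 + 1). By OST (τ has finite mean in a bounded region), E[M_τ] = E[M_0] = X_0^2 − 0 = 127^2 = 16129. Also E[M_τ] = E[X_τ^2] − E[τ]. The walk exits at 0 or 191, with P(hit 191 first) = 127/191, so E[X_τ^2] = 191^2 · 127/191 + 0 = 24257. Thus E[τ] = E[X_τ^2] − E[M_τ] = 24257 − 16129 = 8128 = 127(191 − 127) = 8128.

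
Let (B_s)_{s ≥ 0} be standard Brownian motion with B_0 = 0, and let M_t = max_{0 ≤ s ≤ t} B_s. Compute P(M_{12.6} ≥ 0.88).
P(M_{12.6} ≥ 0.88) = 2·P(B_{12.6} ≥ 0.88) = 2(1 − Φ(0.88/√12.6)) ≈ 0.8042

By the reflection principle for Brownian motion, P(M_t ≥ a) = 2 · P(B_t ≥ a) for a ≥ 0. Since B_t ~ N(0, t), P(B_t ≥ 0.88) = 1 − Φ(0.88/√t) = 1 − Φ(0.88/√12.6) = 1 − Φ(0.2479). So
  P(M_{12.6} ≥ 0.88) = 2(1 − Φ(0.2479)) ≈ 0.8042.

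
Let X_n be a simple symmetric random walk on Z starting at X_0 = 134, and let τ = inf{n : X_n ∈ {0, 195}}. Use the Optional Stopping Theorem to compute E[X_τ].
E[X_τ] = 134

X_n is a martingale and τ is a bounded-mean stopping time (indeed τ is finite a.s. with bounded expectation since the walk is in a bounded region). By the OST, E[X_τ] = E[X_0] = 134. Equivalently: E[X_τ] = 195 · P(hit 195 first) + 0 · P(hit 0 first) = 195 · (134/195) = 134.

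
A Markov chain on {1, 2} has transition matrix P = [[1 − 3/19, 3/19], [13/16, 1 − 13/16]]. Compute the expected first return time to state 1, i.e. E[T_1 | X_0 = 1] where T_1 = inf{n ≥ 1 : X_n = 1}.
E[T_1 | X_0 = 1] = 1/π_1 = 295/247

For an irreducible recurrent Markov chain with stationary distribution π, E[T_i | X_0 = i] = 1/π_i (Kac's formula). Here π_1 = (13/16)/(3/19 + 13/16) = (13/16)/(295/304) = 247/295, so E[T_1 | X_0 = 1] = 1/π_1 = (3/19 + 13/16)/(13/16) = (295/304)/(13/16) = 295/247.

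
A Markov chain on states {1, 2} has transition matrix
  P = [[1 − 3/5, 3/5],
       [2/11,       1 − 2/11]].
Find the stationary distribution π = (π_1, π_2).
π_1 = 10/43, π_2 = 33/43

Solve πP = π with π_1 + π_2 = 1. From πP = π: π_1 · (1 − 3/5) + π_2 · 2/11 = π_1 ⇒ π_2 · 2/11 = π_1 · 3/5 ⇒ π_2/π_1 = (3/5)/(2/11) = 33/10. Together with π_1 + π_2 = 1:
  π_1 = (2/11)/(3/5 + 2/11) = (2/11)/(43/55) = 10/43,
  π_2 = (3/5)/(3/5 + 2/11) = (3/5)/(43/55) = 33/43.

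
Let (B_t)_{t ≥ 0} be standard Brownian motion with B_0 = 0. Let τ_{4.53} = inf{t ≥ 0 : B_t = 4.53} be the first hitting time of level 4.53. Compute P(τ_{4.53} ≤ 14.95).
P(τ_{4.53} ≤ 14.95) = 2(1 − Φ(4.53/√14.95)) = 2(1 − Φ(1.1716)) ≈ 0.2414

By the reflection principle for standard BM, P(τ_b ≤ t) = 2 · P(B_t ≥ b). Since B_t ~ N(0, t), P(B_t ≥ 4.53) = 1 − Φ(4.53/√t) = 1 − Φ(4.53/√14.95) = 1 − Φ(1.1716) ≈ 0.12068. Doubling: P(τ_{4.53} ≤ 14.95) ≈ 2 · 0.12068 = 0.24136 ≈ 0.2414.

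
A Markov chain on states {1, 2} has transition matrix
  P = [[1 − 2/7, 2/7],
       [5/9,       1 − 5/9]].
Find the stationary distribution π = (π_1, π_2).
π_1 = 35/53, π_2 = 18/53

Solve πP = π with π_1 + π_2 = 1. From πP = π: π_1 · (1 − 2/7) + π_2 · 5/9 = π_1 ⇒ π_2 · 5/9 = π_1 · 2/7 ⇒ π_2/π_1 = (2/7)/(5/9) = 18/35. Together with π_1 + π_2 = 1:
  π_1 = (5/9)/(2/7 + 5/9) = (5/9)/(53/63) = 35/53,
  π_2 = (2/7)/(2/7 + 5/9) = (2/7)/(53/63) = 18/53.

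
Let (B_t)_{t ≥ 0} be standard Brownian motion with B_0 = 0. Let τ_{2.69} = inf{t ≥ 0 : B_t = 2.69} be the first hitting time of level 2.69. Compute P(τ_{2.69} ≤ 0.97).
P(τ_{2.69} ≤ 0.97) = 2(1 − Φ(2.69/√0.97)) = 2(1 − Φ(2.7313)) ≈ 0.0063

By the reflection principle for standard BM, P(τ_b ≤ t) = 2 · P(B_t ≥ b). Since B_t ~ N(0, t), P(B_t ≥ 2.69) = 1 − Φ(2.69/√t) = 1 − Φ(2.69/√0.97) = 1 − Φ(2.7313) ≈ 0.00315. Doubling: P(τ_{2.69} ≤ 0.97) ≈ 2 · 0.00315 = 0.00630 ≈ 0.0063.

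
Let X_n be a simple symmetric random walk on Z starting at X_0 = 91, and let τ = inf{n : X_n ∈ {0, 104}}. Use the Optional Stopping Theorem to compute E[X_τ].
E[X_τ] = 91

X_n is a martingale and τ is a bounded-mean stopping time (indeed τ is finite a.s. with bounded expectation since the walk is in a bounded region). By the OST, E[X_τ] = E[X_0] = 91. Equivalently: E[X_τ] = 104 · P(hit 104 first) + 0 · P(hit 0 first) = 104 · (91/104) = 91.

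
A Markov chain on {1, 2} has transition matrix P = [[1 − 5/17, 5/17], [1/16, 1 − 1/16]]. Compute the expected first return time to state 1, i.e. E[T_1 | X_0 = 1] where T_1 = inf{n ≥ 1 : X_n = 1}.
E[T_1 | X_0 = 1] = 1/π_1 = 97/17

For an irreducible recurrent Markov chain with stationary distribution π, E[T_i | X_0 = i] = 1/π_i (Kac's formula). Here π_1 = (1/16)/(5/17 + 1/16) = (1/16)/(97/272) = 17/97, so E[T_1 | X_0 = 1] = 1/π_1 = (5/17 + 1/16)/(1/16) = (97/272)/(1/16) = 97/17.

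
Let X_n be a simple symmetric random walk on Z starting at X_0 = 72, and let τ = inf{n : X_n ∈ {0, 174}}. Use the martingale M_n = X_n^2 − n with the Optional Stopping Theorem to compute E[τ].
E[τ] = 7344

M_n = X_n^2 − n is a martingale (since E[X_{n+1}^2 | F_n] = X_n^2 + 1). By OST (τ has finite mean in a bounded region), E[M_τ] = E[M_0] = X_0^2 − 0 = 72^2 = 5184. Also E[M_τ] = E[X_τ^2] − E[τ]. The walk exits at 0 or 174, with P(hit 174 first) = 72/174, so E[X_τ^2] = 174^2 · 72/174 + 0 = 12528. Thus E[τ] = E[X_τ^2] − E[M_τ] = 12528 − 5184 = 7344 = 72(174 − 72) = 7344.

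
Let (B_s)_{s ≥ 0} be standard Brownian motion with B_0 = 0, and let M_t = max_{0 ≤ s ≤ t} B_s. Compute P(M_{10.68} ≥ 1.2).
P(M_{10.68} ≥ 1.2) = 2·P(B_{10.68} ≥ 1.2) = 2(1 − Φ(1.2/√10.68)) ≈ 0.7135

By the reflection principle for Brownian motion, P(M_t ≥ a) = 2 · P(B_t ≥ a) for a ≥ 0. Since B_t ~ N(0, t), P(B_t ≥ 1.2) = 1 − Φ(1.2/√t) = 1 − Φ(1.2/√10.68) = 1 − Φ(0.3672). So
  P(M_{10.68} ≥ 1.2) = 2(1 − Φ(0.3672)) ≈ 0.7135.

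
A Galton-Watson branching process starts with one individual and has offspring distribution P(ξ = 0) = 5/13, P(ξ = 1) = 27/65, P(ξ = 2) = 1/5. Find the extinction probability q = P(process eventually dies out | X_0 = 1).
q = 1

Mean offspring μ = 0·5/13 + 1·27/65 + 2·1/5 = 53/65 ≤ 1. For μ ≤ 1 with offspring not concentrated at 1, the Galton-Watson process goes extinct almost surely, so q = 1.
(Algebraic check: The pgf is f(s) = 5/13 + 27/65·s + 1/5·s². The extinction probability q is the smallest fixed point of f in [0, 1]. Setting s = f(s):
  1/5·s² + (27/65 − 1)·s + 5/13 = 0
  1/5·s² − (5/13 + 1/5)·s + 5/13 = 0
which factors as (s − 1)·(1/5·s − 5/13) = 0, giving roots s = 1 and s = (5/13)/(1/5) = 25/13. Since 25/13 ≥ 1, the smallest root in [0, 1] is s = 1.)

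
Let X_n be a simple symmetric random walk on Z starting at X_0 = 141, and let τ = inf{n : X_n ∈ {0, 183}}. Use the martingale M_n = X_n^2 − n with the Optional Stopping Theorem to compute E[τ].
E[τ] = 5922

M_n = X_n^2 − n is a martingale (since E[X_{n+1}^2 | F_n] = X_n^2 + 1). By OST (τ has finite mean in a bounded region), E[M_τ] = E[M_0] = X_0^2 − 0 = 141^2 = 19881. Also E[M_τ] = E[X_τ^2] − E[τ]. The walk exits at 0 or 183, with P(hit 183 first) = 141/183, so E[X_τ^2] = 183^2 · 141/183 + 0 = 25803. Thus E[τ] = E[X_τ^2] − E[M_τ] = 25803 − 19881 = 5922 = 141(183 − 141) = 5922.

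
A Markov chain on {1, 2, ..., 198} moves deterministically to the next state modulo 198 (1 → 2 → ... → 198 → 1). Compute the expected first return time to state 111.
E[T_111 | X_0 = 111] = 198

The chain cycles deterministically, so starting at state 111 it returns in exactly 198 steps. Equivalently, the stationary distribution is uniform π_j = 1/198 for every state j, so by Kac's formula E[T_111] = 1/π_111 = 198.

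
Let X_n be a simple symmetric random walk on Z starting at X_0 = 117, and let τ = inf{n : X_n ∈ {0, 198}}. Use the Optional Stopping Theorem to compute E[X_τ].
E[X_τ] = 117

X_n is a martingale and τ is a bounded-mean stopping time (indeed τ is finite a.s. with bounded expectation since the walk is in a bounded region). By the OST, E[X_τ] = E[X_0] = 117. Equivalently: E[X_τ] = 198 · P(hit 198 first) + 0 · P(hit 0 first) = 198 · (117/198) = 117.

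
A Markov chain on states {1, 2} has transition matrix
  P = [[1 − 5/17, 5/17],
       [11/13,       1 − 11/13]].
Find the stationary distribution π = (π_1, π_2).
π_1 = 187/252, π_2 = 65/252

Solve πP = π with π_1 + π_2 = 1. From πP = π: π_1 · (1 − 5/17) + π_2 · 11/13 = π_1 ⇒ π_2 · 11/13 = π_1 · 5/17 ⇒ π_2/π_1 = (5/17)/(11/13) = 65/187. Together with π_1 + π_2 = 1:
  π_1 = (11/13)/(5/17 + 11/13) = (11/13)/(252/221) = 187/252,
  π_2 = (5/17)/(5/17 + 11/13) = (5/17)/(252/221) = 65/252.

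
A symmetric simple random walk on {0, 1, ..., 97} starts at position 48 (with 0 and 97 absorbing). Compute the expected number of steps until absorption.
E[τ | X_0 = 48] = 2352

Let v_k = E[τ | X_0 = k]. Boundary: v_0 = v_97 = 0. Recurrence: v_k = 1 + (v_{k-1} + v_{k+1})/2 for 1 ≤ k ≤ 96. The particular solution to v_k − (v_{k-1} + v_{k+1})/2 = 1 is v_k = −k^2. Adding homogeneous solution A + B k and matching boundaries gives v_k = k (97 − k). Substituting k = 48: v_48 = 48 · 49 = 2352.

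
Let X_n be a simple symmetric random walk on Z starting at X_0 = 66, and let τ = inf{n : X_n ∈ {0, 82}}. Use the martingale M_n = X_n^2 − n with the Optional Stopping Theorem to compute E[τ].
E[τ] = 1056

M_n = X_n^2 − n is a martingale (since E[X_{n+1}^2 | F_n] = X_n^2 + 1). By OST (τ has finite mean in a bounded region), E[M_τ] = E[M_0] = X_0^2 − 0 = 66^2 = 4356. Also E[M_τ] = E[X_τ^2] − E[τ]. The walk exits at 0 or 82, with P(hit 82 first) = 66/82, so E[X_τ^2] = 82^2 · 66/82 + 0 = 5412. Thus E[τ] = E[X_τ^2] − E[M_τ] = 5412 − 4356 = 1056 = 66(82 − 66) = 1056.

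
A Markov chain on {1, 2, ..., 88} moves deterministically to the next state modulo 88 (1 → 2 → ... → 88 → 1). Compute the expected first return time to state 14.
E[T_14 | X_0 = 14] = 88

The chain cycles deterministically, so starting at state 14 it returns in exactly 88 steps. Equivalently, the stationary distribution is uniform π_j = 1/88 for every state j, so by Kac's formula E[T_14] = 1/π_14 = 88.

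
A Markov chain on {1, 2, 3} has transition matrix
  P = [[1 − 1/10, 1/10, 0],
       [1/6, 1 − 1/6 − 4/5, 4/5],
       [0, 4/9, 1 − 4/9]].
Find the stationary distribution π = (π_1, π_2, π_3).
π = (25/67, 15/67, 27/67)

This is a birth-death chain on three states, which satisfies detailed balance: π_1 · P_{12} = π_2 · P_{21} and π_2 · P_{23} = π_3 · P_{32}.
From π_1 · 1/10 = π_2 · 1/6: π_2/π_1 = (1/10)/(1/6) = 3/5.
From π_2 · 4/5 = π_3 · 4/9: π_3/π_2 = (4/5)/(4/9) = 9/5.
Take π_1 proportional to 1; then unnormalized π = (1, 3/5, 27/25). Normalize by dividing by the sum 67/25:
  π = (25/67, 15/67, 27/67).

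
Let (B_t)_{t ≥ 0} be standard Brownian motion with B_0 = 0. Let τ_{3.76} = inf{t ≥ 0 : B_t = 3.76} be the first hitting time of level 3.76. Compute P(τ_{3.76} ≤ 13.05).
P(τ_{3.76} ≤ 13.05) = 2(1 − Φ(3.76/√13.05)) = 2(1 − Φ(1.0408)) ≈ 0.2980

By the reflection principle for standard BM, P(τ_b ≤ t) = 2 · P(B_t ≥ b). Since B_t ~ N(0, t), P(B_t ≥ 3.76) = 1 − Φ(3.76/√t) = 1 − Φ(3.76/√13.05) = 1 − Φ(1.0408) ≈ 0.14898. Doubling: P(τ_{3.76} ≤ 13.05) ≈ 2 · 0.14898 = 0.29796 ≈ 0.2980.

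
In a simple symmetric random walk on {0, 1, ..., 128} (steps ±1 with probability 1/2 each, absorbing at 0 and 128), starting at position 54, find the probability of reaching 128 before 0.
P(hit 128 before 0) = 54/128 = 27/64

Let u_k = P(hit 128 before 0 | start at k). Then u_0 = 0, u_128 = 1, and u_k = u_{k-1}/2 + u_{k+1}/2 for 1 ≤ k ≤ 127. This harmonic recurrence is solved by u_k = k/128, giving u_54 = 54/128 = 27/64.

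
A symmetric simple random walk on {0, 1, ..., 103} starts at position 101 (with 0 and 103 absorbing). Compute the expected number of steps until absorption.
E[τ | X_0 = 101] = 202

Let v_k = E[τ | X_0 = k]. Boundary: v_0 = v_103 = 0. Recurrence: v_k = 1 + (v_{k-1} + v_{k+1})/2 for 1 ≤ k ≤ 102. The particular solution to v_k − (v_{k-1} + v_{k+1})/2 = 1 is v_k = −k^2. Adding homogeneous solution A + B k and matching boundaries gives v_k = k (103 − k). Substituting k = 101: v_101 = 101 · 2 = 202.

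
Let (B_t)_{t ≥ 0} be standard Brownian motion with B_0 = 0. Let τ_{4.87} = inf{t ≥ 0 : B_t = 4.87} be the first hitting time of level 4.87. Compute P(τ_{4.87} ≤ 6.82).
P(τ_{4.87} ≤ 6.82) = 2(1 − Φ(4.87/√6.82)) = 2(1 − Φ(1.8648)) ≈ 0.0622

By the reflection principle for standard BM, P(τ_b ≤ t) = 2 · P(B_t ≥ b). Since B_t ~ N(0, t), P(B_t ≥ 4.87) = 1 − Φ(4.87/√t) = 1 − Φ(4.87/√6.82) = 1 − Φ(1.8648) ≈ 0.03110. Doubling: P(τ_{4.87} ≤ 6.82) ≈ 2 · 0.03110 = 0.06220 ≈ 0.0622.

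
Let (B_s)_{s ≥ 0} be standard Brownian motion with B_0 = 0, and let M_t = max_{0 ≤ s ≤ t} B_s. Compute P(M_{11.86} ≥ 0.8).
P(M_{11.86} ≥ 0.8) = 2·P(B_{11.86} ≥ 0.8) = 2(1 − Φ(0.8/√11.86)) ≈ 0.8163

By the reflection principle for Brownian motion, P(M_t ≥ a) = 2 · P(B_t ≥ a) for a ≥ 0. Since B_t ~ N(0, t), P(B_t ≥ 0.8) = 1 − Φ(0.8/√t) = 1 − Φ(0.8/√11.86) = 1 − Φ(0.2323). So
  P(M_{11.86} ≥ 0.8) = 2(1 − Φ(0.2323)) ≈ 0.8163.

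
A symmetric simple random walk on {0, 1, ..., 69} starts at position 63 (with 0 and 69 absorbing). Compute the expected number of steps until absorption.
E[τ | X_0 = 63] = 378

Let v_k = E[τ | X_0 = k]. Boundary: v_0 = v_69 = 0. Recurrence: v_k = 1 + (v_{k-1} + v_{k+1})/2 for 1 ≤ k ≤ 68. The particular solution to v_k − (v_{k-1} + v_{k+1})/2 = 1 is v_k = −k^2. Adding homogeneous solution A + B k and matching boundaries gives v_k = k (69 − k). Substituting k = 63: v_63 = 63 · 6 = 378.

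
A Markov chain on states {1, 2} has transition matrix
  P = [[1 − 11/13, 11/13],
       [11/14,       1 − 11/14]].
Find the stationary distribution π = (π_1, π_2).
π_1 = 13/27, π_2 = 14/27

Solve πP = π with π_1 + π_2 = 1. From πP = π: π_1 · (1 − 11/13) + π_2 · 11/14 = π_1 ⇒ π_2 · 11/14 = π_1 · 11/13 ⇒ π_2/π_1 = (11/13)/(11/14) = 14/13. Together with π_1 + π_2 = 1:
  π_1 = (11/14)/(11/13 + 11/14) = (11/14)/(297/182) = 13/27,
  π_2 = (11/13)/(11/13 + 11/14) = (11/13)/(297/182) = 14/27.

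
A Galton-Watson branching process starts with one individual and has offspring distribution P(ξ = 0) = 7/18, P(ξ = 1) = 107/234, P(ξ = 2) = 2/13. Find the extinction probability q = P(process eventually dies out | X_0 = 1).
q = 1

Mean offspring μ = 0·7/18 + 1·107/234 + 2·2/13 = 179/234 ≤ 1. For μ ≤ 1 with offspring not concentrated at 1, the Galton-Watson process goes extinct almost surely, so q = 1.
(Algebraic check: The pgf is f(s) = 7/18 + 107/234·s + 2/13·s². The extinction probability q is the smallest fixed point of f in [0, 1]. Setting s = f(s):
  2/13·s² + (107/234 − 1)·s + 7/18 = 0
  2/13·s² − (7/18 + 2/13)·s + 7/18 = 0
which factors as (s − 1)·(2/13·s − 7/18) = 0, giving roots s = 1 and s = (7/18)/(2/13) = 91/36. Since 91/36 ≥ 1, the smallest root in [0, 1] is s = 1.)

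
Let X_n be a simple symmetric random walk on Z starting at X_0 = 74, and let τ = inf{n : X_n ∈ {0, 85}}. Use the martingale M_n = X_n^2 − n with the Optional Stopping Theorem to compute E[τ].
E[τ] = 814

M_n = X_n^2 − n is a martingale (since E[X_{n+1}^2 | F_n] = X_n^2 + 1). By OST (τ has finite mean in a bounded region), E[M_τ] = E[M_0] = X_0^2 − 0 = 74^2 = 5476. Also E[M_τ] = E[X_τ^2] − E[τ]. The walk exits at 0 or 85, with P(hit 85 first) = 74/85, so E[X_τ^2] = 85^2 · 74/85 + 0 = 6290. Thus E[τ] = E[X_τ^2] − E[M_τ] = 6290 − 5476 = 814 = 74(85 − 74) = 814.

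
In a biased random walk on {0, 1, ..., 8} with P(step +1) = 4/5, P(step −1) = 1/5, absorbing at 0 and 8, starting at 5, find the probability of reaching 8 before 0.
P(hit 8 before 0) = (1 − (1/4)^5) / (1 − (1/4)^8) = 21824/21845

Let u_k denote P(reach 8 before 0 | start at k). Boundary: u_0 = 0, u_8 = 1. Recurrence: u_k = 4/5·u_{k+1} + 1/5·u_{k-1} for 1 ≤ k ≤ 7. Try u_k = A + B·r^k with r = q/p = (1/5)/(4/5) = 1/4. Substitution satisfies the recurrence; boundary conditions give:
  u_k = (1 − r^k) / (1 − r^N) = (1 − (1/4)^5) / (1 − (1/4)^8) = 21824/21845.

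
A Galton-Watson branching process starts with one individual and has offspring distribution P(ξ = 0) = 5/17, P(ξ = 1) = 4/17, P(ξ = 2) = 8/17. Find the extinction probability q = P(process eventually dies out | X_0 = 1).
q = 5/8

The pgf is f(s) = 5/17 + 4/17·s + 8/17·s². The extinction probability q is the smallest fixed point of f in [0, 1]. Setting s = f(s):
  8/17·s² + (4/17 − 1)·s + 5/17 = 0
  8/17·s² − (5/17 + 8/17)·s + 5/17 = 0
which factors as (s − 1)·(8/17·s − 5/17) = 0, giving roots s = 1 and s = (5/17)/(8/17) = 5/8.
Mean offspring μ = 4/17 + 2·8/17 = 20/17 > 1 (supercritical), so q < 1. The extinction probability is the smaller root: q = (5/17)/(8/17) = 5/8.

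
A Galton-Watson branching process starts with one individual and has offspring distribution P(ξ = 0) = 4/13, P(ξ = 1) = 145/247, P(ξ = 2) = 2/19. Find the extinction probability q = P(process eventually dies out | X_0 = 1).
q = 1

Mean offspring μ = 0·4/13 + 1·145/247 + 2·2/19 = 197/247 ≤ 1. For μ ≤ 1 with offspring not concentrated at 1, the Galton-Watson process goes extinct almost surely, so q = 1.
(Algebraic check: The pgf is f(s) = 4/13 + 145/247·s + 2/19·s². The extinction probability q is the smallest fixed point of f in [0, 1]. Setting s = f(s):
  2/19·s² + (145/247 − 1)·s + 4/13 = 0
  2/19·s² − (4/13 + 2/19)·s + 4/13 = 0
which factors as (s − 1)·(2/19·s − 4/13) = 0, giving roots s = 1 and s = (4/13)/(2/19) = 38/13. Since 38/13 ≥ 1, the smallest root in [0, 1] is s = 1.)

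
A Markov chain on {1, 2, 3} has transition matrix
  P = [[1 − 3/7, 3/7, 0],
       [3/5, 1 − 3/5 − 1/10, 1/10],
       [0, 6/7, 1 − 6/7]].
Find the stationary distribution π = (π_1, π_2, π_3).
π = (84/151, 60/151, 7/151)

This is a birth-death chain on three states, which satisfies detailed balance: π_1 · P_{12} = π_2 · P_{21} and π_2 · P_{23} = π_3 · P_{32}.
From π_1 · 3/7 = π_2 · 3/5: π_2/π_1 = (3/7)/(3/5) = 5/7.
From π_2 · 1/10 = π_3 · 6/7: π_3/π_2 = (1/10)/(6/7) = 7/60.
Take π_1 proportional to 1; then unnormalized π = (1, 5/7, 1/12). Normalize by dividing by the sum 151/84:
  π = (84/151, 60/151, 7/151).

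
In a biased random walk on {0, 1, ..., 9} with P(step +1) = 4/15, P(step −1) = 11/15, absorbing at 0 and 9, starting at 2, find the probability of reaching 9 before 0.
P(hit 9 before 0) = (1 − (11/4)^2) / (1 − (11/4)^9) = 245760/336812221

Let u_k denote P(reach 9 before 0 | start at k). Boundary: u_0 = 0, u_9 = 1. Recurrence: u_k = 4/15·u_{k+1} + 11/15·u_{k-1} for 1 ≤ k ≤ 8. Try u_k = A + B·r^k with r = q/p = (11/15)/(4/15) = 11/4. Substitution satisfies the recurrence; boundary conditions give:
  u_k = (1 − r^k) / (1 − r^N) = (1 − (11/4)^2) / (1 − (11/4)^9) = 245760/336812221.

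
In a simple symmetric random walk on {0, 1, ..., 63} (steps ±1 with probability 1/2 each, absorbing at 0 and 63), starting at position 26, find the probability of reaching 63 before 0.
P(hit 63 before 0) = 26/63

Let u_k = P(hit 63 before 0 | start at k). Then u_0 = 0, u_63 = 1, and u_k = u_{k-1}/2 + u_{k+1}/2 for 1 ≤ k ≤ 62. This harmonic recurrence is solved by u_k = k/63, giving u_26 = 26/63.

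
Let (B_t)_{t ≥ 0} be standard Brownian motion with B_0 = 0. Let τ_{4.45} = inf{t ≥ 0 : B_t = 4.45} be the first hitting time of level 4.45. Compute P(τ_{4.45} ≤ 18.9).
P(τ_{4.45} ≤ 18.9) = 2(1 − Φ(4.45/√18.9)) = 2(1 − Φ(1.0236)) ≈ 0.3060

By the reflection principle for standard BM, P(τ_b ≤ t) = 2 · P(B_t ≥ b). Since B_t ~ N(0, t), P(B_t ≥ 4.45) = 1 − Φ(4.45/√t) = 1 − Φ(4.45/√18.9) = 1 − Φ(1.0236) ≈ 0.15301. Doubling: P(τ_{4.45} ≤ 18.9) ≈ 2 · 0.15301 = 0.30602 ≈ 0.3060.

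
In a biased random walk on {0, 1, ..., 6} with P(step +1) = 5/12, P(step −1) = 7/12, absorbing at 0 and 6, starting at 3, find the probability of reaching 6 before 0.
P(hit 6 before 0) = (1 − (7/5)^3) / (1 − (7/5)^6) = 125/468

Let u_k denote P(reach 6 before 0 | start at k). Boundary: u_0 = 0, u_6 = 1. Recurrence: u_k = 5/12·u_{k+1} + 7/12·u_{k-1} for 1 ≤ k ≤ 5. Try u_k = A + B·r^k with r = q/p = (7/12)/(5/12) = 7/5. Substitution satisfies the recurrence; boundary conditions give:
  u_k = (1 − r^k) / (1 − r^N) = (1 − (7/5)^3) / (1 − (7/5)^6) = 125/468.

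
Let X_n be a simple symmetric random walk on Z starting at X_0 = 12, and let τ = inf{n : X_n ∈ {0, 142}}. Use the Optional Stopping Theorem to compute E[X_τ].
E[X_τ] = 12

X_n is a martingale and τ is a bounded-mean stopping time (indeed τ is finite a.s. with bounded expectation since the walk is in a bounded region). By the OST, E[X_τ] = E[X_0] = 12. Equivalently: E[X_τ] = 142 · P(hit 142 first) + 0 · P(hit 0 first) = 142 · (12/142) = 12.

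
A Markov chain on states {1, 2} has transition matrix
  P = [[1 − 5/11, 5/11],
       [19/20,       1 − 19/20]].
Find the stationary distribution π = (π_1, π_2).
π_1 = 209/309, π_2 = 100/309

Solve πP = π with π_1 + π_2 = 1. From πP = π: π_1 · (1 − 5/11) + π_2 · 19/20 = π_1 ⇒ π_2 · 19/20 = π_1 · 5/11 ⇒ π_2/π_1 = (5/11)/(19/20) = 100/209. Together with π_1 + π_2 = 1:
  π_1 = (19/20)/(5/11 + 19/20) = (19/20)/(309/220) = 209/309,
  π_2 = (5/11)/(5/11 + 19/20) = (5/11)/(309/220) = 100/309.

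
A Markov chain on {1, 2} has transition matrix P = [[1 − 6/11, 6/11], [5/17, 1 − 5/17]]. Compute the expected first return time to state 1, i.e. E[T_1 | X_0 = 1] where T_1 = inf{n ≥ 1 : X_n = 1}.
E[T_1 | X_0 = 1] = 1/π_1 = 157/55

For an irreducible recurrent Markov chain with stationary distribution π, E[T_i | X_0 = i] = 1/π_i (Kac's formula). Here π_1 = (5/17)/(6/11 + 5/17) = (5/17)/(157/187) = 55/157, so E[T_1 | X_0 = 1] = 1/π_1 = (6/11 + 5/17)/(5/17) = (157/187)/(5/17) = 157/55.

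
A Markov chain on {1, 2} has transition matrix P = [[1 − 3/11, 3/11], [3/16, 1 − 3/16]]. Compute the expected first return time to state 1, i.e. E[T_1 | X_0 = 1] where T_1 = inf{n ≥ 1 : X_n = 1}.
E[T_1 | X_0 = 1] = 1/π_1 = 27/11

For an irreducible recurrent Markov chain with stationary distribution π, E[T_i | X_0 = i] = 1/π_i (Kac's formula). Here π_1 = (3/16)/(3/11 + 3/16) = (3/16)/(81/176) = 11/27, so E[T_1 | X_0 = 1] = 1/π_1 = (3/11 + 3/16)/(3/16) = (81/176)/(3/16) = 27/11.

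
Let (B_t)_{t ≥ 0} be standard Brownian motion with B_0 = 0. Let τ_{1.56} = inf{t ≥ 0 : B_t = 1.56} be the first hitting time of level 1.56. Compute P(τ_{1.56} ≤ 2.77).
P(τ_{1.56} ≤ 2.77) = 2(1 − Φ(1.56/√2.77)) = 2(1 − Φ(0.9373)) ≈ 0.3486

By the reflection principle for standard BM, P(τ_b ≤ t) = 2 · P(B_t ≥ b). Since B_t ~ N(0, t), P(B_t ≥ 1.56) = 1 − Φ(1.56/√t) = 1 − Φ(1.56/√2.77) = 1 − Φ(0.9373) ≈ 0.17430. Doubling: P(τ_{1.56} ≤ 2.77) ≈ 2 · 0.17430 = 0.34860 ≈ 0.3486.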